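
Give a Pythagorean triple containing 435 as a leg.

We need the other leg and hypotenuse such that 435² + x² = c².
Take x = 2080, c = 2125: 435² + 2080² = 189225 + 4326400 = 4515625 = 2125² ✓
Triple: (435, 2080, 2125)

(435, 2080, 2125)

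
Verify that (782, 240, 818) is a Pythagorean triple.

Compute a² + b²:
782² + 240² = 611524 + 57600 = 669124
Compute c²:
818² = 669124
Since 669124 = 669124, it is a Pythagorean triple.

Yes, it is a Pythagorean triple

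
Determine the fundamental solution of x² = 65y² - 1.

We need x² = 65y² - 1. Try successive y:
y = 1: x² = 65·1² - 1 = 64 = 8² ✓
Check: 8² - 65·1² = 64 - 65 = -1 ✓

x = 8, y = 1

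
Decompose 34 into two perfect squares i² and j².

We need to find integers i, j > 0 such that i² + j² = 34.
Trying i = 3: j² = 34 - 3² = 34 - 9 = 25
j = 5
Check: 3² + 5² = 9 + 25 = 34 ✓

34 = 3² + 5²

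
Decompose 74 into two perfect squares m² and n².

We need to find integers m, n > 0 such that m² + n² = 74.
Trying m = 5: n² = 74 - 5² = 74 - 25 = 49
n = 7
Check: 5² + 7² = 25 + 49 = 74 ✓

74 = 5² + 7²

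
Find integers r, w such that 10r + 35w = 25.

Step 1: Check solvability.
gcd(10, 35) = 5
Since 5 divides 25, solutions exist.

Step 2: Apply extended Euclidean algorithm to find gcd.
We find integers such that 10*x0 + 35*y0 = 5

Step 3: Scale the particular solution.
Multiply by 25/5 = 5:
r = -15, w = 5

Step 4: Verify.
10*(-15) + 35*(5) = 25 = 25 ✓

r = -15, w = 5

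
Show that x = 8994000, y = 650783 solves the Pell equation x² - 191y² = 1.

Compute x² = 8994000² = 80892036000000
Compute 191y² = 191·650783² = 191·423518513089 = 80892035999999
x² - 191y² = 80892036000000 - 80892035999999 = 1
Since this equals 1, (8994000, 650783) is a solution.

Yes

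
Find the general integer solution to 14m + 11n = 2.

Step 1: Compute gcd(14, 11) = 1.
Since 1 divides 2, solutions exist.

Step 2: Find a particular solution using extended Euclidean algorithm.
We get m₀ = 8, n₀ = -10.
Check: 14*8 + 11*-10 = 2 = 2 ✓

Step 3: Write the general solution.
m = 8 + (11/1)t = 8 + 11t
n = -10 - (14/1)t = -10 - 14t
for any integer t.

m = 8 + 11t, n = -10 - 14t for integer t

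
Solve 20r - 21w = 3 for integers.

Step 1: Check solvability.
gcd(20, 21) = 1
Since 1 divides 3, solutions exist.

Step 2: Apply extended Euclidean algorithm to find gcd.
We find integers such that 20*x0 + 21*y0 = 1

Step 3: Scale the particular solution.
Multiply by 3/1 = 3:
r = -3, w = -3

Step 4: Verify.
20*(-3) - 21*(-3) = 3 = 3 ✓

r = -3, w = -3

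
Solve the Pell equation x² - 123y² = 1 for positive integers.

We seek the smallest positive integers (x, y) with x² - 123y² = 1, i.e., x² = 123y² + 1.
Try successive y values:
y = 1: x² = 123·1² + 1 = 124, not a perfect square
y = 2: x² = 123·2² + 1 = 493, not a perfect square
y = 3: x² = 123·3² + 1 = 1108, not a perfect square
... continuing the search (or via continued fractions) ...
y = 11: x² = 123·11² + 1 = 14884, x = 122 ✓

Verify: 122² - 123·11² = 14884 - 14883 = 1 ✓

x = 122, y = 11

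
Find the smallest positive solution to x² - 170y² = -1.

We need x² = 170y² - 1. Try successive y:
y = 1: x² = 170·1² - 1 = 169 = 13² ✓
Check: 13² - 170·1² = 169 - 170 = -1 ✓

x = 13, y = 1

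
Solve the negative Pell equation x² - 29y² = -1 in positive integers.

We need x² = 29y² - 1. Try successive y:
y = 1: x² = 29·1² - 1 = 28, not a perfect square
y = 2: x² = 29·2² - 1 = 115, not a perfect square
y = 3: x² = 29·3² - 1 = 260, not a perfect square
...
y = 13: x² = 29·13² - 1 = 4900 = 70² ✓
Check: 70² - 29·13² = 4900 - 4901 = -1 ✓

x = 70, y = 13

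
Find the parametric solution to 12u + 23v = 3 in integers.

Step 1: Compute gcd(12, 23) = 1.
Since 1 divides 3, solutions exist.

Step 2: Find a particular solution using extended Euclidean algorithm.
We get u₀ = 6, v₀ = -3.
Check: 12*6 + 23*-3 = 3 = 3 ✓

Step 3: Write the general solution.
u = 6 + (23/1)t = 6 + 23t
v = -3 - (12/1)t = -3 - 12t
for any integer t.

u = 6 + 23t, v = -3 - 12t for integer t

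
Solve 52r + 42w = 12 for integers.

Step 1: Check solvability.
gcd(52, 42) = 2
Since 2 divides 12, solutions exist.

Step 2: Apply extended Euclidean algorithm to find gcd.
We find integers such that 52*x0 + 42*y0 = 2

Step 3: Scale the particular solution.
Multiply by 12/2 = 6:
r = -24, w = 30

Step 4: Verify.
52*(-24) + 42*(30) = 12 = 12 ✓

r = -24, w = 30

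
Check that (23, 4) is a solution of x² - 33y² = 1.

Compute x² = 23² = 529
Compute 33y² = 33·4² = 33·16 = 528
x² - 33y² = 529 - 528 = 1
Since this equals 1, (23, 4) is a solution.

Yes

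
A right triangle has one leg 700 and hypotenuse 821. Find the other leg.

a² = c² - b² = 674041 - 490000 = 184041
a = 429

429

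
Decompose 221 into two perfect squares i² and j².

We need to find integers i, j > 0 such that i² + j² = 221.
Trying i = 5: j² = 221 - 5² = 221 - 25 = 196
j = 14
Check: 5² + 14² = 25 + 196 = 221 ✓

221 = 5² + 14²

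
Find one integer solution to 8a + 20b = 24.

Step 1: Check solvability.
gcd(8, 20) = 4
Since 4 divides 24, solutions exist.

Step 2: Apply extended Euclidean algorithm to find gcd.
We find integers such that 8*x0 + 20*y0 = 4

Step 3: Scale the particular solution.
Multiply by 24/4 = 6:
a = -12, b = 6

Step 4: Verify.
8*(-12) + 20*(6) = 24 = 24 ✓

a = -12, b = 6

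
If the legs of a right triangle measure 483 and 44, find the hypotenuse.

c² = a² + b² = 483² + 44² = 233289 + 1936 = 235225
c = 485

485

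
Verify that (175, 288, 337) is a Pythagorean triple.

Compute a² + b² = 175² + 288² = 30625 + 82944 = 113569
Compute c² = 337² = 113569
Since 113569 = 113569, confirmed.

Yes, it is a Pythagorean triple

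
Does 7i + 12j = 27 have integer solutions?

Step 1: Compute gcd(7, 12).
gcd(7, 12) = 1

Step 2: Check divisibility.
Does 1 divide 27? 27 = 1 x 27, so yes.

By the theorem on linear Diophantine equations, 7i + 12j = 27 has integer solutions if and only if gcd(7, 12) divides 27. Since 1 | 27, solutions exist.

Yes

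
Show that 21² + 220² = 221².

Compute a² + b² = 21² + 220² = 441 + 48400 = 48841
Compute c² = 221² = 48841
Since 48841 = 48841, confirmed.

Yes, it is a Pythagorean triple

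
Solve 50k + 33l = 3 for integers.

Step 1: Check solvability.
gcd(50, 33) = 1
Since 1 divides 3, solutions exist.

Step 2: Apply extended Euclidean algorithm to find gcd.
We find integers such that 50*x0 + 33*y0 = 1

Step 3: Scale the particular solution.
Multiply by 3/1 = 3:
k = 6, l = -9

Step 4: Verify.
50*(6) + 33*(-9) = 3 = 3 ✓

k = 6, l = -9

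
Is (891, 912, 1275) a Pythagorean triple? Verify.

Compute a² + b² = 891² + 912² = 793881 + 831744 = 1625625
Compute c² = 1275² = 1625625
Since 1625625 = 1625625, confirmed.

Yes, it is a Pythagorean triple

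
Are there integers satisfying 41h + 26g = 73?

Step 1: Compute gcd(41, 26).
gcd(41, 26) = 1

Step 2: Check divisibility.
Does 1 divide 73? 73 = 1 x 73, so yes.

By the theorem on linear Diophantine equations, 41h + 26g = 73 has integer solutions if and only if gcd(41, 26) divides 73. Since 1 | 73, solutions exist.

Yes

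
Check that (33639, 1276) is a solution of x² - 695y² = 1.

Compute x² = 33639² = 1131582321
Compute 695y² = 695·1276² = 695·1628176 = 1131582320
x² - 695y² = 1131582321 - 1131582320 = 1
Since this equals 1, (33639, 1276) is a solution.

Yes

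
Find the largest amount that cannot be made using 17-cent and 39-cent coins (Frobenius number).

For two coprime denominations a and b, the Frobenius number (largest value not representable as a non-negative combination) is ab - a - b.
Here gcd(17, 39) = 1, so they are coprime.
F(17, 39) = 17·39 - 17 - 39 = 663 - 56 = 607

607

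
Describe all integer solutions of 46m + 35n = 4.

Step 1: Compute gcd(46, 35) = 1.
Since 1 divides 4, solutions exist.

Step 2: Find a particular solution using extended Euclidean algorithm.
We get m₀ = 64, n₀ = -84.
Check: 46*64 + 35*-84 = 4 = 4 ✓

Step 3: Write the general solution.
m = 64 + (35/1)t = 64 + 35t
n = -84 - (46/1)t = -84 - 46t
for any integer t.

m = 64 + 35t, n = -84 - 46t for integer t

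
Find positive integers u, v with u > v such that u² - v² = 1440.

Factor: u² - v² = (u+v)(u-v) = 1440.
We need two factors of 1440 with the same parity.
Use u+v = 720 and u-v = 2 (product 720·2 = 1440).
Adding: 2u = 722, so u = 361.
Subtracting: 2v = 718, so v = 359.
Check: 361² - 359² = 130321 - 128881 = 1440 ✓

u = 361, v = 359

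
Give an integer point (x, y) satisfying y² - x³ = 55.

Try small integer x values and check whether x³ + 55 is a perfect square.
x = 9: x³ + 55 = 9³ + 55 = 729 + 55 = 784
Is 784 a perfect square? 28² = 784 ✓
So (x, y) = (9, 28) is a solution.

x = 9, y = 28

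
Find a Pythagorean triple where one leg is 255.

We need the other leg and hypotenuse such that 255² + x² = c².
Take x = 1288, c = 1313: 255² + 1288² = 65025 + 1658944 = 1723969 = 1313² ✓
Triple: (255, 1288, 1313)

(255, 1288, 1313)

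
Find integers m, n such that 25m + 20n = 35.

Step 1: Check solvability.
gcd(25, 20) = 5
Since 5 divides 35, solutions exist.

Step 2: Apply extended Euclidean algorithm to find gcd.
We find integers such that 25*x0 + 20*y0 = 5

Step 3: Scale the particular solution.
Multiply by 35/5 = 7:
m = 7, n = -7

Step 4: Verify.
25*(7) + 20*(-7) = 35 = 35 ✓

m = 7, n = -7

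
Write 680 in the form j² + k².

We need to find integers j, k > 0 such that j² + k² = 680.
Trying j = 2: k² = 680 - 2² = 680 - 4 = 676
k = 26
Check: 2² + 26² = 4 + 676 = 680 ✓

680 = 2² + 26²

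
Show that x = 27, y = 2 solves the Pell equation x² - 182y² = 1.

Compute x² = 27² = 729
Compute 182y² = 182·2² = 182·4 = 728
x² - 182y² = 729 - 728 = 1
Since this equals 1, (27, 2) is a solution.

Yes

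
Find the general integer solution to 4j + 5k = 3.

Step 1: Compute gcd(4, 5) = 1.
Since 1 divides 3, solutions exist.

Step 2: Find a particular solution using extended Euclidean algorithm.
We get j₀ = -3, k₀ = 3.
Check: 4*-3 + 5*3 = 3 = 3 ✓

Step 3: Write the general solution.
j = -3 + (5/1)t = -3 + 5t
k = 3 - (4/1)t = 3 - 4t
for any integer t.

j = -3 + 5t, k = 3 - 4t for integer t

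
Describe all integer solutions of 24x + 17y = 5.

Step 1: Compute gcd(24, 17) = 1.
Since 1 divides 5, solutions exist.

Step 2: Find a particular solution using extended Euclidean algorithm.
We get x₀ = 25, y₀ = -35.
Check: 24*25 + 17*-35 = 5 = 5 ✓

Step 3: Write the general solution.
x = 25 + (17/1)t = 25 + 17t
y = -35 - (24/1)t = -35 - 24t
for any integer t.

x = 25 + 17t, y = -35 - 24t for integer t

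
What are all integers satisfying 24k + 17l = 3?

Step 1: Compute gcd(24, 17) = 1.
Since 1 divides 3, solutions exist.

Step 2: Find a particular solution using extended Euclidean algorithm.
We get k₀ = 15, l₀ = -21.
Check: 24*15 + 17*-21 = 3 = 3 ✓

Step 3: Write the general solution.
k = 15 + (17/1)t = 15 + 17t
l = -21 - (24/1)t = -21 - 24t
for any integer t.

k = 15 + 17t, l = -21 - 24t for integer t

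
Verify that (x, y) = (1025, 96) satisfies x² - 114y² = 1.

Compute x² = 1025² = 1050625
Compute 114y² = 114·96² = 114·9216 = 1050624
x² - 114y² = 1050625 - 1050624 = 1
Since this equals 1, (1025, 96) is a solution.

Yes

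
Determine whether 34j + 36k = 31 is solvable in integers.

Step 1: Compute gcd(34, 36).
gcd(34, 36) = 2

Step 2: Check divisibility.
Does 2 divide 31? 31 = 2 x 15 + 1, so no.

By the theorem on linear Diophantine equations, 34j + 36k = 31 has integer solutions if and only if gcd(34, 36) divides 31. Since 2 does not divide 31, no solutions exist.

No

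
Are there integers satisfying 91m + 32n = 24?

Step 1: Compute gcd(91, 32).
gcd(91, 32) = 1

Step 2: Check divisibility.
Does 1 divide 24? 24 = 1 x 24, so yes.

By the theorem on linear Diophantine equations, 91m + 32n = 24 has integer solutions if and only if gcd(91, 32) divides 24. Since 1 | 24, solutions exist.

Yes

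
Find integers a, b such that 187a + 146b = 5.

Step 1: Check solvability.
gcd(187, 146) = 1
Since 1 divides 5, solutions exist.

Step 2: Apply extended Euclidean algorithm to find gcd.
We find integers such that 187*x0 + 146*y0 = 1

Step 3: Scale the particular solution.
Multiply by 5/1 = 5:
a = 285, b = -365

Step 4: Verify.
187*(285) + 146*(-365) = 5 = 5 ✓

a = 285, b = -365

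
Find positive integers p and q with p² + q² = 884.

We need to find integers p, q > 0 such that p² + q² = 884.
Trying p = 10: q² = 884 - 10² = 884 - 100 = 784
q = 28
Check: 10² + 28² = 100 + 784 = 884 ✓

884 = 10² + 28²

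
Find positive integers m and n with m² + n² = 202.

We need to find integers m, n > 0 such that m² + n² = 202.
Trying m = 9: n² = 202 - 9² = 202 - 81 = 121
n = 11
Check: 9² + 11² = 81 + 121 = 202 ✓

202 = 9² + 11²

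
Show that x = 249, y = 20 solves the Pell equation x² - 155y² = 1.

Compute x² = 249² = 62001
Compute 155y² = 155·20² = 155·400 = 62000
x² - 155y² = 62001 - 62000 = 1
Since this equals 1, (249, 20) is a solution.

Yes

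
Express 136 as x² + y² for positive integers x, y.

We need to find integers x, y > 0 such that x² + y² = 136.
Trying x = 6: y² = 136 - 6² = 136 - 36 = 100
y = 10
Check: 6² + 10² = 36 + 100 = 136 ✓

136 = 6² + 10²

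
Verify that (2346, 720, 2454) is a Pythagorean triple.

Compute a² + b² = 2346² + 720² = 5503716 + 518400 = 6022116
Compute c² = 2454² = 6022116
Since 6022116 = 6022116, confirmed.

Yes, it is a Pythagorean triple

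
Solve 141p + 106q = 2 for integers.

Step 1: Check solvability.
gcd(141, 106) = 1
Since 1 divides 2, solutions exist.

Step 2: Apply extended Euclidean algorithm to find gcd.
We find integers such that 141*x0 + 106*y0 = 1

Step 3: Scale the particular solution.
Multiply by 2/1 = 2:
p = -6, q = 8

Step 4: Verify.
141*(-6) + 106*(8) = 2 = 2 ✓

p = -6, q = 8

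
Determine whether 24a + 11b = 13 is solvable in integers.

Step 1: Compute gcd(24, 11).
gcd(24, 11) = 1

Step 2: Check divisibility.
Does 1 divide 13? 13 = 1 x 13, so yes.

By the theorem on linear Diophantine equations, 24a + 11b = 13 has integer solutions if and only if gcd(24, 11) divides 13. Since 1 | 13, solutions exist.

Yes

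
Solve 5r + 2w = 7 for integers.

Step 1: Check solvability.
gcd(5, 2) = 1
Since 1 divides 7, solutions exist.

Step 2: Apply extended Euclidean algorithm to find gcd.
We find integers such that 5*x0 + 2*y0 = 1

Step 3: Scale the particular solution.
Multiply by 7/1 = 7:
r = 7, w = -14

Step 4: Verify.
5*(7) + 2*(-14) = 7 = 7 ✓

r = 7, w = -14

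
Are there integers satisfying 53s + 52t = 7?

Step 1: Compute gcd(53, 52).
gcd(53, 52) = 1

Step 2: Check divisibility.
Does 1 divide 7? 7 = 1 x 7, so yes.

By the theorem on linear Diophantine equations, 53s + 52t = 7 has integer solutions if and only if gcd(53, 52) divides 7. Since 1 | 7, solutions exist.

Yes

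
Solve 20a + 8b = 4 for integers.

Step 1: Check solvability.
gcd(20, 8) = 4
Since 4 divides 4, solutions exist.

Step 2: Apply extended Euclidean algorithm to find gcd.
We find integers such that 20*x0 + 8*y0 = 4

Step 3: Scale the particular solution.
Multiply by 4/4 = 1:
a = 1, b = -2

Step 4: Verify.
20*(1) + 8*(-2) = 4 = 4 ✓

a = 1, b = -2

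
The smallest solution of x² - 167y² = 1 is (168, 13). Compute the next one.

Solutions to x² - Dy² = 1 are generated by powers of (x₀ + y₀√D).
The next solution satisfies x₁ + y₁√167 = (x₀ + y₀√167)², giving:
x₁ = x₀² + 167y₀² = 168² + 167·13² = 28224 + 28223 = 56447
y₁ = 2x₀y₀ = 2·168·13 = 4368

Verify: 56447² - 167·4368² = 3186263809 - 3186263808 = 1 ✓

x = 56447, y = 4368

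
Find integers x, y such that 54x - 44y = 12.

Step 1: Check solvability.
gcd(54, 44) = 2
Since 2 divides 12, solutions exist.

Step 2: Apply extended Euclidean algorithm to find gcd.
We find integers such that 54*x0 + 44*y0 = 2

Step 3: Scale the particular solution.
Multiply by 12/2 = 6:
x = 54, y = 66

Step 4: Verify.
54*(54) - 44*(66) = 12 = 12 ✓

x = 54, y = 66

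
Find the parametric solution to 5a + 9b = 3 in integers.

Step 1: Compute gcd(5, 9) = 1.
Since 1 divides 3, solutions exist.

Step 2: Find a particular solution using extended Euclidean algorithm.
We get a₀ = 6, b₀ = -3.
Check: 5*6 + 9*-3 = 3 = 3 ✓

Step 3: Write the general solution.
a = 6 + (9/1)t = 6 + 9t
b = -3 - (5/1)t = -3 - 5t
for any integer t.

a = 6 + 9t, b = -3 - 5t for integer t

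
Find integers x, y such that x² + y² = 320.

We need to find integers x, y > 0 such that x² + y² = 320.
Trying x = 8: y² = 320 - 8² = 320 - 64 = 256
y = 16
Check: 8² + 16² = 64 + 256 = 320 ✓

320 = 8² + 16²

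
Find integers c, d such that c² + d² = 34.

We need to find integers c, d > 0 such that c² + d² = 34.
Trying c = 3: d² = 34 - 3² = 34 - 9 = 25
d = 5
Check: 3² + 5² = 9 + 25 = 34 ✓

34 = 3² + 5²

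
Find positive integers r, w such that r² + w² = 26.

Search for r with 26 - r² a perfect square.
r = 1: 26 - 1² = 26 - 1 = 25 = 5² ✓
So r = 1, w = 5.

r = 1, w = 5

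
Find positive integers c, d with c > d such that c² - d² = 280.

Factor: c² - d² = (c+d)(c-d) = 280.
We need two factors of 280 with the same parity.
Use c+d = 140 and c-d = 2 (product 140·2 = 280).
Adding: 2c = 142, so c = 71.
Subtracting: 2d = 138, so d = 69.
Check: 71² - 69² = 5041 - 4761 = 280 ✓

c = 71, d = 69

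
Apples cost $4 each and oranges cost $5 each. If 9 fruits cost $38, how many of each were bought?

Let a = apples, o = oranges.
a + o = 9
4a + 5o = 38
Substitute o = 9 - a:
4a + 5(9 - a) = 38
(4 - 5)a = 38 - 45
-1a = -7
a = 7, o = 9 - 7 = 2

Apples: 7, Oranges: 2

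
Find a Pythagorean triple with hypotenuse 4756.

We need a² + b² = 4756² = 22619536.
Trying: 2444² + 4080² = 5973136 + 16646400 = 22619536 ✓

(2444, 4080, 4756)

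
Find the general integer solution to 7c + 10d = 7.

Step 1: Compute gcd(7, 10) = 1.
Since 1 divides 7, solutions exist.

Step 2: Find a particular solution using extended Euclidean algorithm.
We get c₀ = 21, d₀ = -14.
Check: 7*21 + 10*-14 = 7 = 7 ✓

Step 3: Write the general solution.
c = 21 + (10/1)t = 21 + 10t
d = -14 - (7/1)t = -14 - 7t
for any integer t.

c = 21 + 10t, d = -14 - 7t for integer t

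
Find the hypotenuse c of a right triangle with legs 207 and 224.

c² = a² + b² = 207² + 224² = 42849 + 50176 = 93025
c = sqrt(93025) = 305

305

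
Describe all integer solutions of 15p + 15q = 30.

Step 1: Compute gcd(15, 15) = 15.
Since 15 divides 30, solutions exist.

Step 2: Find a particular solution using extended Euclidean algorithm.
We get p₀ = 0, q₀ = 2.
Check: 15*0 + 15*2 = 30 = 30 ✓

Step 3: Write the general solution.
p = 0 + (15/15)t = 0 + 1t
q = 2 - (15/15)t = 2 - 1t
for any integer t.

p = 0 + 1t, q = 2 - 1t for integer t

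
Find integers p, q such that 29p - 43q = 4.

Step 1: Check solvability.
gcd(29, 43) = 1
Since 1 divides 4, solutions exist.

Step 2: Apply extended Euclidean algorithm to find gcd.
We find integers such that 29*x0 + 43*y0 = 1

Step 3: Scale the particular solution.
Multiply by 4/1 = 4:
p = 12, q = 8

Step 4: Verify.
29*(12) - 43*(8) = 4 = 4 ✓

p = 12, q = 8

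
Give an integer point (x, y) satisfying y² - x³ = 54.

Try small integer x values and check whether x³ + 54 is a perfect square.
x = 3: x³ + 54 = 3³ + 54 = 27 + 54 = 81
Is 81 a perfect square? 9² = 81 ✓
So (x, y) = (3, -9) is a solution.

x = 3, y = -9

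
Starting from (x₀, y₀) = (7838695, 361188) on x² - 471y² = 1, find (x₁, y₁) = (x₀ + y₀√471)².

Solutions to x² - Dy² = 1 are generated by powers of (x₀ + y₀√D).
The next solution satisfies x₁ + y₁√471 = (x₀ + y₀√471)², giving:
x₁ = x₀² + 471y₀² = 7838695² + 471·361188² = 61445139303025 + 61445139303024 = 122890278606049
y₁ = 2x₀y₀ = 2·7838695·361188 = 5662485139320

Verify: 122890278606049² - 471·5662485139320² = 15102020575872344550539390401 - 15102020575872344550539390400 = 1 ✓

x = 122890278606049, y = 5662485139320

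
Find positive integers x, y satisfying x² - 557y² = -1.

We need x² = 557y² - 1. Try successive y:
y = 1: x² = 557·1² - 1 = 556, not a perfect square
y = 2: x² = 557·2² - 1 = 2227, not a perfect square
y = 3: x² = 557·3² - 1 = 5012, not a perfect square
...
y = 5: x² = 557·5² - 1 = 13924 = 118² ✓
Check: 118² - 557·5² = 13924 - 13925 = -1 ✓

x = 118, y = 5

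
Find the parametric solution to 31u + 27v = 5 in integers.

Step 1: Compute gcd(31, 27) = 1.
Since 1 divides 5, solutions exist.

Step 2: Find a particular solution using extended Euclidean algorithm.
We get u₀ = 35, v₀ = -40.
Check: 31*35 + 27*-40 = 5 = 5 ✓

Step 3: Write the general solution.
u = 35 + (27/1)t = 35 + 27t
v = -40 - (31/1)t = -40 - 31t
for any integer t.

u = 35 + 27t, v = -40 - 31t for integer t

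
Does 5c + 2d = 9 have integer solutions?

Step 1: Compute gcd(5, 2).
gcd(5, 2) = 1

Step 2: Check divisibility.
Does 1 divide 9? 9 = 1 x 9, so yes.

By the theorem on linear Diophantine equations, 5c + 2d = 9 has integer solutions if and only if gcd(5, 2) divides 9. Since 1 | 9, solutions exist.

Yes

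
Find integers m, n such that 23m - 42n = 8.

Step 1: Check solvability.
gcd(23, 42) = 1
Since 1 divides 8, solutions exist.

Step 2: Apply extended Euclidean algorithm to find gcd.
We find integers such that 23*x0 + 42*y0 = 1

Step 3: Scale the particular solution.
Multiply by 8/1 = 8:
m = 88, n = 48

Step 4: Verify.
23*(88) - 42*(48) = 8 = 8 ✓

m = 88, n = 48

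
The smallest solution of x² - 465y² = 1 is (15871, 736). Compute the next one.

Solutions to x² - Dy² = 1 are generated by powers of (x₀ + y₀√D).
The next solution satisfies x₁ + y₁√465 = (x₀ + y₀√465)², giving:
x₁ = x₀² + 465y₀² = 15871² + 465·736² = 251888641 + 251888640 = 503777281
y₁ = 2x₀y₀ = 2·15871·736 = 23362112

Verify: 503777281² - 465·23362112² = 253791548851752961 - 253791548851752960 = 1 ✓

x = 503777281, y = 23362112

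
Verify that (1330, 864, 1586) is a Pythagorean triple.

Compute a² + b² = 1330² + 864² = 1768900 + 746496 = 2515396
Compute c² = 1586² = 2515396
Since 2515396 = 2515396, confirmed.

Yes, it is a Pythagorean triple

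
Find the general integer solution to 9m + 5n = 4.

Step 1: Compute gcd(9, 5) = 1.
Since 1 divides 4, solutions exist.

Step 2: Find a particular solution using extended Euclidean algorithm.
We get m₀ = -4, n₀ = 8.
Check: 9*-4 + 5*8 = 4 = 4 ✓

Step 3: Write the general solution.
m = -4 + (5/1)t = -4 + 5t
n = 8 - (9/1)t = 8 - 9t
for any integer t.

m = -4 + 5t, n = 8 - 9t for integer t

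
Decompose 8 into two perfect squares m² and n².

We need to find integers m, n > 0 such that m² + n² = 8.
Trying m = 2: n² = 8 - 2² = 8 - 4 = 4
n = 2
Check: 2² + 2² = 4 + 4 = 8 ✓

8 = 2² + 2²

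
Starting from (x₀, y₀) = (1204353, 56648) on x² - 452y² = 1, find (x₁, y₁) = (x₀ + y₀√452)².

Solutions to x² - Dy² = 1 are generated by powers of (x₀ + y₀√D).
The next solution satisfies x₁ + y₁√452 = (x₀ + y₀√452)², giving:
x₁ = x₀² + 452y₀² = 1204353² + 452·56648² = 1450466148609 + 1450466148608 = 2900932297217
y₁ = 2x₀y₀ = 2·1204353·56648 = 136448377488

Verify: 2900932297217² - 452·136448377488² = 8415408193036700825945089 - 8415408193036700825945088 = 1 ✓

x = 2900932297217, y = 136448377488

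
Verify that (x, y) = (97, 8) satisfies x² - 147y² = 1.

Compute x² = 97² = 9409
Compute 147y² = 147·8² = 147·64 = 9408
x² - 147y² = 9409 - 9408 = 1
Since this equals 1, (97, 8) is a solution.

Yes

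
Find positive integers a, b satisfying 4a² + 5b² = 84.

Try small values of a and check whether (84 - 4a²)/5 is a perfect square.
a = 4: 4·4² = 64, so 5b² = 84 - 64 = 20, giving b² = 4, b = 2.
Check: 4·4² + 5·2² = 64 + 20 = 84 ✓

a = 4, b = 2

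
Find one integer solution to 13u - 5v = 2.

Step 1: Check solvability.
gcd(13, 5) = 1
Since 1 divides 2, solutions exist.

Step 2: Apply extended Euclidean algorithm to find gcd.
We find integers such that 13*x0 + 5*y0 = 1

Step 3: Scale the particular solution.
Multiply by 2/1 = 2:
u = 4, v = 10

Step 4: Verify.
13*(4) - 5*(10) = 2 = 2 ✓

u = 4, v = 10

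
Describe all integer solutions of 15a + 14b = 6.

Step 1: Compute gcd(15, 14) = 1.
Since 1 divides 6, solutions exist.

Step 2: Find a particular solution using extended Euclidean algorithm.
We get a₀ = 6, b₀ = -6.
Check: 15*6 + 14*-6 = 6 = 6 ✓

Step 3: Write the general solution.
a = 6 + (14/1)t = 6 + 14t
b = -6 - (15/1)t = -6 - 15t
for any integer t.

a = 6 + 14t, b = -6 - 15t for integer t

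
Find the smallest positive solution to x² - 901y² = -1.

We need x² = 901y² - 1. Try successive y:
y = 1: x² = 901·1² - 1 = 900 = 30² ✓
Check: 30² - 901·1² = 900 - 901 = -1 ✓

x = 30, y = 1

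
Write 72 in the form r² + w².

We need to find integers r, w > 0 such that r² + w² = 72.
Trying r = 6: w² = 72 - 6² = 72 - 36 = 36
w = 6
Check: 6² + 6² = 36 + 36 = 72 ✓

72 = 6² + 6²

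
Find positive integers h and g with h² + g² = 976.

We need to find integers h, g > 0 such that h² + g² = 976.
Trying h = 20: g² = 976 - 20² = 976 - 400 = 576
g = 24
Check: 20² + 24² = 400 + 576 = 976 ✓

976 = 20² + 24²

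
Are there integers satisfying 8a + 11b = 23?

Step 1: Compute gcd(8, 11).
gcd(8, 11) = 1

Step 2: Check divisibility.
Does 1 divide 23? 23 = 1 x 23, so yes.

By the theorem on linear Diophantine equations, 8a + 11b = 23 has integer solutions if and only if gcd(8, 11) divides 23. Since 1 | 23, solutions exist.

Yes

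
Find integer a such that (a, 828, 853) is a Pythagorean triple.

a² = c² - b² = 853² - 828² = 727609 - 685584 = 42025
a = sqrt(42025) = 205

205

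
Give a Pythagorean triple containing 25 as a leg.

We need the other leg and hypotenuse such that 25² + x² = c².
Take x = 312, c = 313: 25² + 312² = 625 + 97344 = 97969 = 313² ✓
Triple: (25, 312, 313)

(25, 312, 313)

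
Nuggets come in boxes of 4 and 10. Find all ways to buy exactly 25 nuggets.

We need non-negative integers (x, y) with 4x + 10y = 25.
For each x in 0..6, check if 25 - 4x is a non-negative multiple of 10.
No x yields an integer y ≥ 0.

No solution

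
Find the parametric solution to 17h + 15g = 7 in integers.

Step 1: Compute gcd(17, 15) = 1.
Since 1 divides 7, solutions exist.

Step 2: Find a particular solution using extended Euclidean algorithm.
We get h₀ = -49, g₀ = 56.
Check: 17*-49 + 15*56 = 7 = 7 ✓

Step 3: Write the general solution.
h = -49 + (15/1)t = -49 + 15t
g = 56 - (17/1)t = 56 - 17t
for any integer t.

h = -49 + 15t, g = 56 - 17t for integer t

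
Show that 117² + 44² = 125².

Compute a² + b²:
117² + 44² = 13689 + 1936 = 15625
Compute c²:
125² = 15625
Since 15625 = 15625, it is a Pythagorean triple.

Yes, it is a Pythagorean triple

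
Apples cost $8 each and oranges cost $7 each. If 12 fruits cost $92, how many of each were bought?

Let a = apples, o = oranges.
a + o = 12
8a + 7o = 92
Substitute o = 12 - a:
8a + 7(12 - a) = 92
(8 - 7)a = 92 - 84
1a = 8
a = 8, o = 12 - 8 = 4

Apples: 8, Oranges: 4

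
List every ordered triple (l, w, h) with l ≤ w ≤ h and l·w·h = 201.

Iterate l from 1 to ⌊201^(1/3)⌋. For each l dividing 201, iterate w ≥ l with w dividing 201/l, and set h = 201/(l·w).
Triples found (2): (1×1×201), (1×3×67)

(1×1×201), (1×3×67)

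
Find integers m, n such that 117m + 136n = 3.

Step 1: Check solvability.
gcd(117, 136) = 1
Since 1 divides 3, solutions exist.

Step 2: Apply extended Euclidean algorithm to find gcd.
We find integers such that 117*x0 + 136*y0 = 1

Step 3: Scale the particular solution.
Multiply by 3/1 = 3:
m = -129, n = 111

Step 4: Verify.
117*(-129) + 136*(111) = 3 = 3 ✓

m = -129, n = 111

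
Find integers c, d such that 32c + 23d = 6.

Step 1: Check solvability.
gcd(32, 23) = 1
Since 1 divides 6, solutions exist.

Step 2: Apply extended Euclidean algorithm to find gcd.
We find integers such that 32*x0 + 23*y0 = 1

Step 3: Scale the particular solution.
Multiply by 6/1 = 6:
c = -30, d = 42

Step 4: Verify.
32*(-30) + 23*(42) = 6 = 6 ✓

c = -30, d = 42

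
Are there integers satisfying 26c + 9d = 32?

Step 1: Compute gcd(26, 9).
gcd(26, 9) = 1

Step 2: Check divisibility.
Does 1 divide 32? 32 = 1 x 32, so yes.

By the theorem on linear Diophantine equations, 26c + 9d = 32 has integer solutions if and only if gcd(26, 9) divides 32. Since 1 | 32, solutions exist.

Yes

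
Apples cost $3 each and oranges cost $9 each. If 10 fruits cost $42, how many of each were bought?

Let a = apples, o = oranges.
a + o = 10
3a + 9o = 42
Substitute o = 10 - a:
3a + 9(10 - a) = 42
(3 - 9)a = 42 - 90
-6a = -48
a = 8, o = 10 - 8 = 2

Apples: 8, Oranges: 2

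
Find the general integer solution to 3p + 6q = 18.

Step 1: Compute gcd(3, 6) = 3.
Since 3 divides 18, solutions exist.

Step 2: Find a particular solution using extended Euclidean algorithm.
We get p₀ = 6, q₀ = 0.
Check: 3*6 + 6*0 = 18 = 18 ✓

Step 3: Write the general solution.
p = 6 + (6/3)t = 6 + 2t
q = 0 - (3/3)t = 0 - 1t
for any integer t.

p = 6 + 2t, q = 0 - 1t for integer t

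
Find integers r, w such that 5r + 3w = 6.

Step 1: Check solvability.
gcd(5, 3) = 1
Since 1 divides 6, solutions exist.

Step 2: Apply extended Euclidean algorithm to find gcd.
We find integers such that 5*x0 + 3*y0 = 1

Step 3: Scale the particular solution.
Multiply by 6/1 = 6:
r = -6, w = 12

Step 4: Verify.
5*(-6) + 3*(12) = 6 = 6 ✓

r = -6, w = 12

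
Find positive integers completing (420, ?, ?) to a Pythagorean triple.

We need the other leg and hypotenuse such that 420² + x² = c².
Take x = 637, c = 763: 420² + 637² = 176400 + 405769 = 582169 = 763² ✓
Triple: (637, 420, 763)

(637, 420, 763)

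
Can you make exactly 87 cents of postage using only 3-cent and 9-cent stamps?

We need non-negative x, y with 3x + 9y = 87.
gcd(3, 9) = 3 divides 87, so integer solutions exist.
Search for a non-negative one: x = 2 gives 9y = 87 - 6 = 81, so y = 9.
Check: 3·2 + 9·9 = 87 ✓

Yes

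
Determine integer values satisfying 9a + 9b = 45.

Step 1: Check solvability.
gcd(9, 9) = 9
Since 9 divides 45, solutions exist.

Step 2: Apply extended Euclidean algorithm to find gcd.
We find integers such that 9*x0 + 9*y0 = 9

Step 3: Scale the particular solution.
Multiply by 45/9 = 5:
a = 0, b = 5

Step 4: Verify.
9*(0) + 9*(5) = 45 = 45 ✓

a = 0, b = 5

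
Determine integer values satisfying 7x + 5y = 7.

Step 1: Check solvability.
gcd(7, 5) = 1
Since 1 divides 7, solutions exist.

Step 2: Apply extended Euclidean algorithm to find gcd.
We find integers such that 7*x0 + 5*y0 = 1

Step 3: Scale the particular solution.
Multiply by 7/1 = 7:
x = -14, y = 21

Step 4: Verify.
7*(-14) + 5*(21) = 7 = 7 ✓

x = -14, y = 21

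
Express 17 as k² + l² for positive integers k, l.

We need to find integers k, l > 0 such that k² + l² = 17.
Trying k = 1: l² = 17 - 1² = 17 - 1 = 16
l = 4
Check: 1² + 4² = 1 + 16 = 17 ✓

17 = 1² + 4²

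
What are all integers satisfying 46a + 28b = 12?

Step 1: Compute gcd(46, 28) = 2.
Since 2 divides 12, solutions exist.

Step 2: Find a particular solution using extended Euclidean algorithm.
We get a₀ = -18, b₀ = 30.
Check: 46*-18 + 28*30 = 12 = 12 ✓

Step 3: Write the general solution.
a = -18 + (28/2)t = -18 + 14t
b = 30 - (46/2)t = 30 - 23t
for any integer t.

a = -18 + 14t, b = 30 - 23t for integer t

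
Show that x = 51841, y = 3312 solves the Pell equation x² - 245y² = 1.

Compute x² = 51841² = 2687489281
Compute 245y² = 245·3312² = 245·10969344 = 2687489280
x² - 245y² = 2687489281 - 2687489280 = 1
Since this equals 1, (51841, 3312) is a solution.

Yes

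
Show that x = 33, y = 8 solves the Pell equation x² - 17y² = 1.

Compute x² = 33² = 1089
Compute 17y² = 17·8² = 17·64 = 1088
x² - 17y² = 1089 - 1088 = 1
Since this equals 1, (33, 8) is a solution.

Yes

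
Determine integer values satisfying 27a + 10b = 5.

Step 1: Check solvability.
gcd(27, 10) = 1
Since 1 divides 5, solutions exist.

Step 2: Apply extended Euclidean algorithm to find gcd.
We find integers such that 27*x0 + 10*y0 = 1

Step 3: Scale the particular solution.
Multiply by 5/1 = 5:
a = 15, b = -40

Step 4: Verify.
27*(15) + 10*(-40) = 5 = 5 ✓

a = 15, b = -40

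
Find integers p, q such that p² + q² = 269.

We need to find integers p, q > 0 such that p² + q² = 269.
Trying p = 10: q² = 269 - 10² = 269 - 100 = 169
q = 13
Check: 10² + 13² = 100 + 169 = 269 ✓

269 = 10² + 13²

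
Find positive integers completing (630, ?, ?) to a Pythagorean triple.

We need the other leg and hypotenuse such that 630² + x² = c².
Take x = 3648, c = 3702: 630² + 3648² = 396900 + 13307904 = 13704804 = 3702² ✓
Triple: (630, 3648, 3702)

(630, 3648, 3702)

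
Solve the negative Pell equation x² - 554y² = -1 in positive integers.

We need x² = 554y² - 1. Try successive y:
y = 1: x² = 554·1² - 1 = 553, not a perfect square
y = 2: x² = 554·2² - 1 = 2215, not a perfect square
y = 3: x² = 554·3² - 1 = 4985, not a perfect square
...
y = 7405: x² = 554·7405² - 1 = 30378049849 = 174293² ✓
Check: 174293² - 554·7405² = 30378049849 - 30378049850 = -1 ✓

x = 174293, y = 7405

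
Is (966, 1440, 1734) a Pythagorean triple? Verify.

Compute a² + b² = 966² + 1440² = 933156 + 2073600 = 3006756
Compute c² = 1734² = 3006756
Since 3006756 = 3006756, confirmed.

Yes, it is a Pythagorean triple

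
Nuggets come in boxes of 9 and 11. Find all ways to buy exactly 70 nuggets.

We need non-negative integers (x, y) with 9x + 11y = 70.
For each x in 0..7, check if 70 - 9x is a non-negative multiple of 11.
No x yields an integer y ≥ 0.

No solution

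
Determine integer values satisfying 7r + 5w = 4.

Step 1: Check solvability.
gcd(7, 5) = 1
Since 1 divides 4, solutions exist.

Step 2: Apply extended Euclidean algorithm to find gcd.
We find integers such that 7*x0 + 5*y0 = 1

Step 3: Scale the particular solution.
Multiply by 4/1 = 4:
r = -8, w = 12

Step 4: Verify.
7*(-8) + 5*(12) = 4 = 4 ✓

r = -8, w = 12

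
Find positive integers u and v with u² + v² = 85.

We need to find integers u, v > 0 such that u² + v² = 85.
Trying u = 2: v² = 85 - 2² = 85 - 4 = 81
v = 9
Check: 2² + 9² = 4 + 81 = 85 ✓

85 = 2² + 9²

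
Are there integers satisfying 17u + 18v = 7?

Step 1: Compute gcd(17, 18).
gcd(17, 18) = 1

Step 2: Check divisibility.
Does 1 divide 7? 7 = 1 x 7, so yes.

By the theorem on linear Diophantine equations, 17u + 18v = 7 has integer solutions if and only if gcd(17, 18) divides 7. Since 1 | 7, solutions exist.

Yes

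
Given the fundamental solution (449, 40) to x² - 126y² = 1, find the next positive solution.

Solutions to x² - Dy² = 1 are generated by powers of (x₀ + y₀√D).
The next solution satisfies x₁ + y₁√126 = (x₀ + y₀√126)², giving:
x₁ = x₀² + 126y₀² = 449² + 126·40² = 201601 + 201600 = 403201
y₁ = 2x₀y₀ = 2·449·40 = 35920

Verify: 403201² - 126·35920² = 162571046401 - 162571046400 = 1 ✓

x = 403201, y = 35920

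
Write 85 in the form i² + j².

We need to find integers i, j > 0 such that i² + j² = 85.
Trying i = 2: j² = 85 - 2² = 85 - 4 = 81
j = 9
Check: 2² + 9² = 4 + 81 = 85 ✓

85 = 2² + 9²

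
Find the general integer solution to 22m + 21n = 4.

Step 1: Compute gcd(22, 21) = 1.
Since 1 divides 4, solutions exist.

Step 2: Find a particular solution using extended Euclidean algorithm.
We get m₀ = 4, n₀ = -4.
Check: 22*4 + 21*-4 = 4 = 4 ✓

Step 3: Write the general solution.
m = 4 + (21/1)t = 4 + 21t
n = -4 - (22/1)t = -4 - 22t
for any integer t.

m = 4 + 21t, n = -4 - 22t for integer t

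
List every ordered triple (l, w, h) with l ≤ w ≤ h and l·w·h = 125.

Iterate l from 1 to ⌊125^(1/3)⌋. For each l dividing 125, iterate w ≥ l with w dividing 125/l, and set h = 125/(l·w).
Triples found (3): (1×1×125), (1×5×25), (5×5×5)

(1×1×125), (1×5×25), (5×5×5)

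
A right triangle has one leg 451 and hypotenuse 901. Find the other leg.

b² = c² - a² = 811801 - 203401 = 608400
b = 780

780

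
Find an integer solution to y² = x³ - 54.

Try small integer x values and check whether x³ - 54 is a perfect square.
x = 7: x³ - 54 = 7³ - 54 = 343 - 54 = 289
Is 289 a perfect square? 17² = 289 ✓
So (x, y) = (7, -17) is a solution.

x = 7, y = -17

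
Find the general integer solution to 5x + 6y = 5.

Step 1: Compute gcd(5, 6) = 1.
Since 1 divides 5, solutions exist.

Step 2: Find a particular solution using extended Euclidean algorithm.
We get x₀ = -5, y₀ = 5.
Check: 5*-5 + 6*5 = 5 = 5 ✓

Step 3: Write the general solution.
x = -5 + (6/1)t = -5 + 6t
y = 5 - (5/1)t = 5 - 5t
for any integer t.

x = -5 + 6t, y = 5 - 5t for integer t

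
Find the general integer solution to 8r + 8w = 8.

Step 1: Compute gcd(8, 8) = 8.
Since 8 divides 8, solutions exist.

Step 2: Find a particular solution using extended Euclidean algorithm.
We get r₀ = 0, w₀ = 1.
Check: 8*0 + 8*1 = 8 = 8 ✓

Step 3: Write the general solution.
r = 0 + (8/8)t = 0 + 1t
w = 1 - (8/8)t = 1 - 1t
for any integer t.

r = 0 + 1t, w = 1 - 1t for integer t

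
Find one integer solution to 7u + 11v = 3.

Step 1: Check solvability.
gcd(7, 11) = 1
Since 1 divides 3, solutions exist.

Step 2: Apply extended Euclidean algorithm to find gcd.
We find integers such that 7*x0 + 11*y0 = 1

Step 3: Scale the particular solution.
Multiply by 3/1 = 3:
u = -9, v = 6

Step 4: Verify.
7*(-9) + 11*(6) = 3 = 3 ✓

u = -9, v = 6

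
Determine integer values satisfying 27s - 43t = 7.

Step 1: Check solvability.
gcd(27, 43) = 1
Since 1 divides 7, solutions exist.

Step 2: Apply extended Euclidean algorithm to find gcd.
We find integers such that 27*x0 + 43*y0 = 1

Step 3: Scale the particular solution.
Multiply by 7/1 = 7:
s = 56, t = 35

Step 4: Verify.
27*(56) - 43*(35) = 7 = 7 ✓

s = 56, t = 35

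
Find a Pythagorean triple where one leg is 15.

We need the other leg and hypotenuse such that 15² + x² = c².
Take x = 8, c = 17: 15² + 8² = 225 + 64 = 289 = 17² ✓
Triple: (15, 8, 17)

(15, 8, 17)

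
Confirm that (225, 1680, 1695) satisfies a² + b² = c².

Compute a² + b² = 225² + 1680² = 50625 + 2822400 = 2873025
Compute c² = 1695² = 2873025
Since 2873025 = 2873025, confirmed.

Yes, it is a Pythagorean triple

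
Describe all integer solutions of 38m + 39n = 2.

Step 1: Compute gcd(38, 39) = 1.
Since 1 divides 2, solutions exist.

Step 2: Find a particular solution using extended Euclidean algorithm.
We get m₀ = -2, n₀ = 2.
Check: 38*-2 + 39*2 = 2 = 2 ✓

Step 3: Write the general solution.
m = -2 + (39/1)t = -2 + 39t
n = 2 - (38/1)t = 2 - 38t
for any integer t.

m = -2 + 39t, n = 2 - 38t for integer t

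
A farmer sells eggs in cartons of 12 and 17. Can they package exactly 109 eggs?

We need non-negative a, b with 12a + 17b = 109.
gcd(12, 17) = 1 divides 109.
Try a = 2: 17b = 109 - 24 = 85, so b = 5.
One way: 2 cartons of 12 and 5 cartons of 17.

Yes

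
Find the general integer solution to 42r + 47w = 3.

Step 1: Compute gcd(42, 47) = 1.
Since 1 divides 3, solutions exist.

Step 2: Find a particular solution using extended Euclidean algorithm.
We get r₀ = -57, w₀ = 51.
Check: 42*-57 + 47*51 = 3 = 3 ✓

Step 3: Write the general solution.
r = -57 + (47/1)t = -57 + 47t
w = 51 - (42/1)t = 51 - 42t
for any integer t.

r = -57 + 47t, w = 51 - 42t for integer t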